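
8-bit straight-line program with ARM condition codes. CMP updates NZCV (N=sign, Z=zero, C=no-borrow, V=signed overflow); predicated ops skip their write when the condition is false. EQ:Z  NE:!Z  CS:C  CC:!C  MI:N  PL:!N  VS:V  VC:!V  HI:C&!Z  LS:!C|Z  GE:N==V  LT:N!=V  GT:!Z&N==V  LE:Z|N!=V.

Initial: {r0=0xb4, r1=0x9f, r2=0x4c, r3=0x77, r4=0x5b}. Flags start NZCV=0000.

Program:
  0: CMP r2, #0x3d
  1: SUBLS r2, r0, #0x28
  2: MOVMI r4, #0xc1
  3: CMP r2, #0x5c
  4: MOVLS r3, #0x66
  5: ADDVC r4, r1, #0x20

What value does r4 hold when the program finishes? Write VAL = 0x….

[0] flags=0010 → (cmp)
[1] flags=0010 LS?F → skip
[2] flags=0010 MI?F → skip
[3] flags=1000 → (cmp)
[4] flags=1000 LS?T → r3=0x66
[5] flags=1000 VC?T → r4=0xbf

VAL = 0xbf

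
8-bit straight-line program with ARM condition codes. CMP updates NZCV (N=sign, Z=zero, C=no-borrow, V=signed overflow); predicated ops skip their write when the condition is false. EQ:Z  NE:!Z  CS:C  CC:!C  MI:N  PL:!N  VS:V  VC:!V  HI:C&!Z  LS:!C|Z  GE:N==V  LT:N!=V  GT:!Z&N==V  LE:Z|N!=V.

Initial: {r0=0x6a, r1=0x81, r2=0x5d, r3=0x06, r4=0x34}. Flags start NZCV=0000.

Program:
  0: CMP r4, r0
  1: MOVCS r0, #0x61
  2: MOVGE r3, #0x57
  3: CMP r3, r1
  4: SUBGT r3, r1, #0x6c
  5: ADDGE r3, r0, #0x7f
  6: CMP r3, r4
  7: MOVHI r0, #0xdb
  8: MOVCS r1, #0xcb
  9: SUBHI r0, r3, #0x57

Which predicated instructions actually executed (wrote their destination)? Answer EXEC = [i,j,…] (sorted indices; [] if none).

EXEC = [4,5,7,8,9]

[0] flags=1000 → (cmp)
[1] flags=1000 CS?F → skip
[2] flags=1000 GE?F → skip
[3] flags=1001 → (cmp)
[4] flags=1001 GT?T → r3=0x15
[5] flags=1001 GE?T → r3=0xe9
[6] flags=1010 → (cmp)
[7] flags=1010 HI?T → r0=0xdb
[8] flags=1010 CS?T → r1=0xcb
[9] flags=1010 HI?T → r0=0x92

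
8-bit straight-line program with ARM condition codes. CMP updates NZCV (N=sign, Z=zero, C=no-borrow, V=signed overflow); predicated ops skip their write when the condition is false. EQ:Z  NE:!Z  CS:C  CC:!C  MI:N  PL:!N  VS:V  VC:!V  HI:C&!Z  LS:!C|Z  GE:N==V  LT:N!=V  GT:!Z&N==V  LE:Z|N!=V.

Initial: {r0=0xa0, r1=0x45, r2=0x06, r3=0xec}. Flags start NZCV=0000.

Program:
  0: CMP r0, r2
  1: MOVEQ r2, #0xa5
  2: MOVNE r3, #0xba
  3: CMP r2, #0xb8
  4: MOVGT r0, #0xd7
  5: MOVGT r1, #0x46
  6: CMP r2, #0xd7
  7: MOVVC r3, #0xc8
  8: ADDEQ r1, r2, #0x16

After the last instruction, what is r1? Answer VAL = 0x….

VAL = 0x46

0: ✓ CMP  NZCV=1010
1: · MOVEQ
2: ✓ MOVNE  r3←0xba
3: ✓ CMP  NZCV=0000
4: ✓ MOVGT  r0←0xd7
5: ✓ MOVGT  r1←0x46
6: ✓ CMP  NZCV=0000
7: ✓ MOVVC  r3←0xc8
8: · ADDEQ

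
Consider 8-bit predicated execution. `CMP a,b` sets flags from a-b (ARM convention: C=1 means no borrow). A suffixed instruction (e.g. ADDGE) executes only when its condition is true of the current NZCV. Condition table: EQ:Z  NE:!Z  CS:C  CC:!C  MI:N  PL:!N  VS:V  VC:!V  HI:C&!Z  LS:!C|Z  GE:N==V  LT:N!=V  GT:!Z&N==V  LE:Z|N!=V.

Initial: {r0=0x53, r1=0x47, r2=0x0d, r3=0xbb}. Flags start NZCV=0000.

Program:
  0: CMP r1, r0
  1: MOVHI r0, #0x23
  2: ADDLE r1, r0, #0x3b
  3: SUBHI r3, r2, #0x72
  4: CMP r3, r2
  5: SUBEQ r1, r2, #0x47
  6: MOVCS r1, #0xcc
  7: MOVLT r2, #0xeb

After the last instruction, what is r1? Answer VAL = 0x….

VAL = 0xcc

[0] flags=1000 → (cmp)
[1] flags=1000 HI?F → skip
[2] flags=1000 LE?T → r1=0x8e
[3] flags=1000 HI?F → skip
[4] flags=1010 → (cmp)
[5] flags=1010 EQ?F → skip
[6] flags=1010 CS?T → r1=0xcc
[7] flags=1010 LT?T → r2=0xeb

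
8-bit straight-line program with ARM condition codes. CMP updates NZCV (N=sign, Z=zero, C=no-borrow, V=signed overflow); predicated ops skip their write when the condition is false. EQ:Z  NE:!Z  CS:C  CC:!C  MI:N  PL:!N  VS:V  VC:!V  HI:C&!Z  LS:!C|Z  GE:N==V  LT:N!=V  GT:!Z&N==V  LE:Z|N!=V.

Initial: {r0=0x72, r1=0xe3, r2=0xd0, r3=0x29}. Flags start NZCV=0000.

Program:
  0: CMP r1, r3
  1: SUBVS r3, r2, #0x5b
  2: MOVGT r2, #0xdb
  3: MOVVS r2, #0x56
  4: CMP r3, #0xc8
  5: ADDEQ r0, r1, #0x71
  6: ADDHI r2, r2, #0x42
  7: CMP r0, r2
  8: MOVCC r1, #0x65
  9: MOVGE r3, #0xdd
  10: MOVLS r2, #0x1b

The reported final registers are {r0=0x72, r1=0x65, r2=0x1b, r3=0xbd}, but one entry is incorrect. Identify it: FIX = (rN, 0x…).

[0] flags=1010 → (cmp)
[1] flags=1010 VS?F → skip
[2] flags=1010 GT?F → skip
[3] flags=1010 VS?F → skip
[4] flags=0000 → (cmp)
[5] flags=0000 EQ?F → skip
[6] flags=0000 HI?F → skip
[7] flags=1001 → (cmp)
[8] flags=1001 CC?T → r1=0x65
[9] flags=1001 GE?T → r3=0xdd
[10] flags=1001 LS?T → r2=0x1b

FIX = (r3, 0xdd)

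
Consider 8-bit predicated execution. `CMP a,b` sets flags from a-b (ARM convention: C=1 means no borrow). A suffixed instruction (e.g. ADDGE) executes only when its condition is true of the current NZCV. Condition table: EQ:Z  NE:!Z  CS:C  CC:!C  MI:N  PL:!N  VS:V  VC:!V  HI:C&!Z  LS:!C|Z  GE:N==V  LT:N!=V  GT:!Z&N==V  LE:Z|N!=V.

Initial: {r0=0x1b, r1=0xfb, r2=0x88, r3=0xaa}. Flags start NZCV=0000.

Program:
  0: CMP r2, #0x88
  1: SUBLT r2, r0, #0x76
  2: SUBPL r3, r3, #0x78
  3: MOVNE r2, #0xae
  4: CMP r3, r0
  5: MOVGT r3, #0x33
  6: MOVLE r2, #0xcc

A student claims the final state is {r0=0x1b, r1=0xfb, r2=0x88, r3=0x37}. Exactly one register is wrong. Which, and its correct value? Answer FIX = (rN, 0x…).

0: ✓ CMP  NZCV=0110
1: · SUBLT
2: ✓ SUBPL  r3←0x32
3: · MOVNE
4: ✓ CMP  NZCV=0010
5: ✓ MOVGT  r3←0x33
6: · MOVLE

FIX = (r3, 0x33)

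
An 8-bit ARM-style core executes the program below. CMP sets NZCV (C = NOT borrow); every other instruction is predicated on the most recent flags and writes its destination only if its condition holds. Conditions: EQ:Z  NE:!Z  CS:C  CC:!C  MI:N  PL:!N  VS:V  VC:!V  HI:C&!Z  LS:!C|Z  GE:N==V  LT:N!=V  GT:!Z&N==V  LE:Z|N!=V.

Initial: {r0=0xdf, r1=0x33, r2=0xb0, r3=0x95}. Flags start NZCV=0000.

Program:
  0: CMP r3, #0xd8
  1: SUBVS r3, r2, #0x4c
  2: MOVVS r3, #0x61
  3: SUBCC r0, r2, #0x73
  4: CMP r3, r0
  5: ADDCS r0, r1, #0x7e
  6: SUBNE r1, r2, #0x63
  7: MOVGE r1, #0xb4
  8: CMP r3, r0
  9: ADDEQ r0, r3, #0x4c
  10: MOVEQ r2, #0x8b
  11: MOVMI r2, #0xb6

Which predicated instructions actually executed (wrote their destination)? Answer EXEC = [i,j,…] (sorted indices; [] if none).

[0] flags=1000 → (cmp)
[1] flags=1000 VS?F → skip
[2] flags=1000 VS?F → skip
[3] flags=1000 CC?T → r0=0x3d
[4] flags=0011 → (cmp)
[5] flags=0011 CS?T → r0=0xb1
[6] flags=0011 NE?T → r1=0x4d
[7] flags=0011 GE?F → skip
[8] flags=1000 → (cmp)
[9] flags=1000 EQ?F → skip
[10] flags=1000 EQ?F → skip
[11] flags=1000 MI?T → r2=0xb6

EXEC = [3,5,6,11]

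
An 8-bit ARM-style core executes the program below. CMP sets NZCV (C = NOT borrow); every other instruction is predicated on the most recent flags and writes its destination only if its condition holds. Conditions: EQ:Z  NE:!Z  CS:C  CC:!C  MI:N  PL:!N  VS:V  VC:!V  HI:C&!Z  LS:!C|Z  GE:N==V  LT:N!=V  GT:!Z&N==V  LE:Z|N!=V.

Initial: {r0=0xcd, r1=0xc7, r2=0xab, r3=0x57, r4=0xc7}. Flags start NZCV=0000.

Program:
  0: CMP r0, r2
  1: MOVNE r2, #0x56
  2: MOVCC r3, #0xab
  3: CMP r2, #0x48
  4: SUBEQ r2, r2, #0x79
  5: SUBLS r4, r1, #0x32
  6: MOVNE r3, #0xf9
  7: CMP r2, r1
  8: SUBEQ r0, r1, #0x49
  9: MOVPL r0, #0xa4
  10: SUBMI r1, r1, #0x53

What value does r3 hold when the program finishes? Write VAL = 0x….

VAL = 0xf9

[0] flags=0010 → (cmp)
[1] flags=0010 NE?T → r2=0x56
[2] flags=0010 CC?F → skip
[3] flags=0010 → (cmp)
[4] flags=0010 EQ?F → skip
[5] flags=0010 LS?F → skip
[6] flags=0010 NE?T → r3=0xf9
[7] flags=1001 → (cmp)
[8] flags=1001 EQ?F → skip
[9] flags=1001 PL?F → skip
[10] flags=1001 MI?T → r1=0x74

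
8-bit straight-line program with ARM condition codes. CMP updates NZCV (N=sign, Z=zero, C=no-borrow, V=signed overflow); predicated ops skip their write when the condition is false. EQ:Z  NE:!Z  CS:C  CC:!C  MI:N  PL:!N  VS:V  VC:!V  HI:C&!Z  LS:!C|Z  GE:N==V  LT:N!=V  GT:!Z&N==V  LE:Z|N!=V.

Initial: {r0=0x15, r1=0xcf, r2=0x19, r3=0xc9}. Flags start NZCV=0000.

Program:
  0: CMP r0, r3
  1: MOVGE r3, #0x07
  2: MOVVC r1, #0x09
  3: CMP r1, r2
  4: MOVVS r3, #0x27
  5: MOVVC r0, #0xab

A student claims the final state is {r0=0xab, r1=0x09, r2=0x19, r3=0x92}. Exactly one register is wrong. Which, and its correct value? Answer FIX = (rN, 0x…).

FIX = (r3, 0x07)

0: ✓ CMP  NZCV=0000
1: ✓ MOVGE  r3←0x07
2: ✓ MOVVC  r1←0x09
3: ✓ CMP  NZCV=1000
4: · MOVVS
5: ✓ MOVVC  r0←0xab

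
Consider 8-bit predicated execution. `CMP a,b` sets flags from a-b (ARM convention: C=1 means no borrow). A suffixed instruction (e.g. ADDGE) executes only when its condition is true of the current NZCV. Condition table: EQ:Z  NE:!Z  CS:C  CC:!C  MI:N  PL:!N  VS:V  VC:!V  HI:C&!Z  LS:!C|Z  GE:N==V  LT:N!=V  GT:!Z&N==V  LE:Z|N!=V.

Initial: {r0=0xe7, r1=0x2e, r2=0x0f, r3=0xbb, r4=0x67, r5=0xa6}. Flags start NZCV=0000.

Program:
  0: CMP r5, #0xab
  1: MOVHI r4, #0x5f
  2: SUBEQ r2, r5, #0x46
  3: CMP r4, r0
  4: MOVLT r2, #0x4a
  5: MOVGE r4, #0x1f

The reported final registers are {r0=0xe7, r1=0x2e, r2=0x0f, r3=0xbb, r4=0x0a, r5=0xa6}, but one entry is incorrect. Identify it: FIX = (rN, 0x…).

FIX = (r4, 0x1f)

0: ✓ CMP  NZCV=1000
1: · MOVHI
2: · SUBEQ
3: ✓ CMP  NZCV=1001
4: · MOVLT
5: ✓ MOVGE  r4←0x1f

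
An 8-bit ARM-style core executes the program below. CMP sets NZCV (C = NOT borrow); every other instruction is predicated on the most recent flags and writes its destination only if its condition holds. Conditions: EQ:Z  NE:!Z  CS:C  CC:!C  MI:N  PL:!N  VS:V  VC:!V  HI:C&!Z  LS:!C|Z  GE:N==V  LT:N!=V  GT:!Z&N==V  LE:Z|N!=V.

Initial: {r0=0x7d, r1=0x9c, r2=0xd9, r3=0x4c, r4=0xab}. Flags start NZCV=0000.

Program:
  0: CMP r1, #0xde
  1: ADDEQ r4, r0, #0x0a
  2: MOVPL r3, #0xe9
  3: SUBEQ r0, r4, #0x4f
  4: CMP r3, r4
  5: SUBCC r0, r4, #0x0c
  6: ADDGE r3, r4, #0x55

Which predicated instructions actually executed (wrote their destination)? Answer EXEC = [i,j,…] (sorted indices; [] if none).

EXEC = [5,6]

0: ✓ CMP  NZCV=1000
1: · ADDEQ
2: · MOVPL
3: · SUBEQ
4: ✓ CMP  NZCV=1001
5: ✓ SUBCC  r0←0x9f
6: ✓ ADDGE  r3←0x00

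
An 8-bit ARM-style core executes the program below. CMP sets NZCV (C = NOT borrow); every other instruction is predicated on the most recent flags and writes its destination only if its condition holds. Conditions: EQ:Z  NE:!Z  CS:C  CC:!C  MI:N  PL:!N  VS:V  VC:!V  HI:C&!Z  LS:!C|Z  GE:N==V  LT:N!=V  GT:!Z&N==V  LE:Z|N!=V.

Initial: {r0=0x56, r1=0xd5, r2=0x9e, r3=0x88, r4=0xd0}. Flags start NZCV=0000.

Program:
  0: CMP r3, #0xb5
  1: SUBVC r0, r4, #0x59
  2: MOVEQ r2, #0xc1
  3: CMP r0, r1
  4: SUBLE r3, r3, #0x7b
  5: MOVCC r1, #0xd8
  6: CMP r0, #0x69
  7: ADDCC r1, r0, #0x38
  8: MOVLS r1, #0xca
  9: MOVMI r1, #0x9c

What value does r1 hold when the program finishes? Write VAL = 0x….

VAL = 0xd8

0: ✓ CMP  NZCV=1000
1: ✓ SUBVC  r0←0x77
2: · MOVEQ
3: ✓ CMP  NZCV=1001
4: · SUBLE
5: ✓ MOVCC  r1←0xd8
6: ✓ CMP  NZCV=0010
7: · ADDCC
8: · MOVLS
9: · MOVMI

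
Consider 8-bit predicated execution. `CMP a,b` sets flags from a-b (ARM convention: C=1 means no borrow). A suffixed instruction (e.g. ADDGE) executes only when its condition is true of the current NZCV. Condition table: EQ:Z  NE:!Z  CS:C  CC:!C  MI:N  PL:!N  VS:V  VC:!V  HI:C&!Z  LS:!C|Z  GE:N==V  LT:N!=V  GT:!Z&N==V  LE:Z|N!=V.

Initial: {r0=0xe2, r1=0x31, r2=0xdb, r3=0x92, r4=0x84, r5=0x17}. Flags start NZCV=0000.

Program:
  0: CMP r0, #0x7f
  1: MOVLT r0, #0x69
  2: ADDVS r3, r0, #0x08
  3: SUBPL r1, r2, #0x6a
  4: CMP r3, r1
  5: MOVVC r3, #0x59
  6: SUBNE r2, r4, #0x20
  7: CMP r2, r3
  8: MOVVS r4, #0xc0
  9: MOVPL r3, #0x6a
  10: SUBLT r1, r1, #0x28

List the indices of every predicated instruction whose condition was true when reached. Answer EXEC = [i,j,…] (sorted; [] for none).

[0] flags=0011 → (cmp)
[1] flags=0011 LT?T → r0=0x69
[2] flags=0011 VS?T → r3=0x71
[3] flags=0011 PL?T → r1=0x71
[4] flags=0110 → (cmp)
[5] flags=0110 VC?T → r3=0x59
[6] flags=0110 NE?F → skip
[7] flags=1010 → (cmp)
[8] flags=1010 VS?F → skip
[9] flags=1010 PL?F → skip
[10] flags=1010 LT?T → r1=0x49

EXEC = [1,2,3,5,10]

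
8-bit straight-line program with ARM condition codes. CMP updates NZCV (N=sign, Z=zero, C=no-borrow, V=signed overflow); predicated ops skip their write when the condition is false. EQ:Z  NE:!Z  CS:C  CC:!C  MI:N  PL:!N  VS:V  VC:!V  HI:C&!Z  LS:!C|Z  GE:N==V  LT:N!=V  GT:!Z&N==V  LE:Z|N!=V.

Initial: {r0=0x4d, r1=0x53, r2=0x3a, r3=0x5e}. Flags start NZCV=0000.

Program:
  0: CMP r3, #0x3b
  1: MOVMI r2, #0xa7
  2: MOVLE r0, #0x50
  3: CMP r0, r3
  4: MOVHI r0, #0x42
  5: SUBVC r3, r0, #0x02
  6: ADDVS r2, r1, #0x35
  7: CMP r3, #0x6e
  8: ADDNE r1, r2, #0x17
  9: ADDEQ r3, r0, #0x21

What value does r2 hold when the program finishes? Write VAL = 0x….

0: ✓ CMP  NZCV=0010
1: · MOVMI
2: · MOVLE
3: ✓ CMP  NZCV=1000
4: · MOVHI
5: ✓ SUBVC  r3←0x4b
6: · ADDVS
7: ✓ CMP  NZCV=1000
8: ✓ ADDNE  r1←0x51
9: · ADDEQ

VAL = 0x3a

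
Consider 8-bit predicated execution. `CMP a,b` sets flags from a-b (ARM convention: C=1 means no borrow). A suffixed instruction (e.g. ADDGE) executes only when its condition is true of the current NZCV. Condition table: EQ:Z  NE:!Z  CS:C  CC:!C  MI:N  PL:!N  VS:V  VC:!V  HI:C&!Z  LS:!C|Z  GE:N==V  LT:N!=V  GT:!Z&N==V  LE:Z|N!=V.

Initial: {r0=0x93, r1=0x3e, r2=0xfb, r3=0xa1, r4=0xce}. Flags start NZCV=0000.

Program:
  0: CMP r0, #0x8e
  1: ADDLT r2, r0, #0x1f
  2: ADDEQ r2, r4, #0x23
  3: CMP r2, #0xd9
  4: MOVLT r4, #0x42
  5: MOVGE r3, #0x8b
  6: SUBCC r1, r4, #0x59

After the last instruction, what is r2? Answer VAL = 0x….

[0] flags=0010 → (cmp)
[1] flags=0010 LT?F → skip
[2] flags=0010 EQ?F → skip
[3] flags=0010 → (cmp)
[4] flags=0010 LT?F → skip
[5] flags=0010 GE?T → r3=0x8b
[6] flags=0010 CC?F → skip

VAL = 0xfb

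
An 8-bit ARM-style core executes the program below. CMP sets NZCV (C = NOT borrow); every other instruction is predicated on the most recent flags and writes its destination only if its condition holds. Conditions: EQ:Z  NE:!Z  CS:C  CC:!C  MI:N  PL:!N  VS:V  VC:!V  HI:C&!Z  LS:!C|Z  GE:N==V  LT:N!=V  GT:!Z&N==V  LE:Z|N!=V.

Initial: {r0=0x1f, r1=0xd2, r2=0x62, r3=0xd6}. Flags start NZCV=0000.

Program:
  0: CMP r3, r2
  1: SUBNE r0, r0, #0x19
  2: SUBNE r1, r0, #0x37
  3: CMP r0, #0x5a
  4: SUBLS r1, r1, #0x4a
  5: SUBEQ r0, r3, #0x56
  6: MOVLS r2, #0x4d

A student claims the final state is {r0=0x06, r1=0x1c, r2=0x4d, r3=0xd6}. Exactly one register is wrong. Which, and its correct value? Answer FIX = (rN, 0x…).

FIX = (r1, 0x85)

[0] flags=0011 → (cmp)
[1] flags=0011 NE?T → r0=0x06
[2] flags=0011 NE?T → r1=0xcf
[3] flags=1000 → (cmp)
[4] flags=1000 LS?T → r1=0x85
[5] flags=1000 EQ?F → skip
[6] flags=1000 LS?T → r2=0x4d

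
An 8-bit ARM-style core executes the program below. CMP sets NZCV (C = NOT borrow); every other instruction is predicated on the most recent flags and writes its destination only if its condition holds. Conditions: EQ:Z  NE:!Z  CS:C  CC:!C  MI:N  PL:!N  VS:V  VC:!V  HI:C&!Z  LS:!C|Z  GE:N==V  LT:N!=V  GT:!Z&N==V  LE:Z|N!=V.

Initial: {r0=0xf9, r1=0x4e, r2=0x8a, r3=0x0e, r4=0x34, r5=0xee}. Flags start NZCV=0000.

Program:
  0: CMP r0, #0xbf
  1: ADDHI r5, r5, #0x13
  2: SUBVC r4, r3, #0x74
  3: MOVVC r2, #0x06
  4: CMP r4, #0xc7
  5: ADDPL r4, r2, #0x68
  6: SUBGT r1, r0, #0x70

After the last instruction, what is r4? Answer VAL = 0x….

0: ✓ CMP  NZCV=0010
1: ✓ ADDHI  r5←0x01
2: ✓ SUBVC  r4←0x9a
3: ✓ MOVVC  r2←0x06
4: ✓ CMP  NZCV=1000
5: · ADDPL
6: · SUBGT

VAL = 0x9a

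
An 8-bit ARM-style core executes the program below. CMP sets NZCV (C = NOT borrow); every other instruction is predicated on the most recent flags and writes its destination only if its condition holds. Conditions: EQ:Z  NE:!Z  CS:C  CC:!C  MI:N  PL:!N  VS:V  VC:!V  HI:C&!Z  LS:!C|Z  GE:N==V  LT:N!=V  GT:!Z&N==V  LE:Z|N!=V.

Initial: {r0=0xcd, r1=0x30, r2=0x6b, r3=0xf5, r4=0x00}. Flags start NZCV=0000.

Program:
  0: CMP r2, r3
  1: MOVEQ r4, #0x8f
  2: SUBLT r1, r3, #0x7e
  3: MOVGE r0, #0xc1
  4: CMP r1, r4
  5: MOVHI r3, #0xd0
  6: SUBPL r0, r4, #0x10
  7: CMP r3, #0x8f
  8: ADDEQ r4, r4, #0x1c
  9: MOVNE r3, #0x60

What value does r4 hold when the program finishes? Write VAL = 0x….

VAL = 0x00

[0] flags=0000 → (cmp)
[1] flags=0000 EQ?F → skip
[2] flags=0000 LT?F → skip
[3] flags=0000 GE?T → r0=0xc1
[4] flags=0010 → (cmp)
[5] flags=0010 HI?T → r3=0xd0
[6] flags=0010 PL?T → r0=0xf0
[7] flags=0010 → (cmp)
[8] flags=0010 EQ?F → skip
[9] flags=0010 NE?T → r3=0x60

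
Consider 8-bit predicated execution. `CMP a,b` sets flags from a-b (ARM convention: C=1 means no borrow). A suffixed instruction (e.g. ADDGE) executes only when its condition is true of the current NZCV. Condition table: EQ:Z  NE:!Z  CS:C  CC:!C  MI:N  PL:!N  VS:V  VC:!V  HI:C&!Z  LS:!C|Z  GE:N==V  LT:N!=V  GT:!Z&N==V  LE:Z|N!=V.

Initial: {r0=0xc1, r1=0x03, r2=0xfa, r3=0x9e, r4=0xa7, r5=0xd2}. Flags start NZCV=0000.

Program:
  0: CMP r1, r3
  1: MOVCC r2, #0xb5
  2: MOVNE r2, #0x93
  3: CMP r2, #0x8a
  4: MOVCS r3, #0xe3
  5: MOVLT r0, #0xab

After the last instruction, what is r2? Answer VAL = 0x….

[0] flags=0000 → (cmp)
[1] flags=0000 CC?T → r2=0xb5
[2] flags=0000 NE?T → r2=0x93
[3] flags=0010 → (cmp)
[4] flags=0010 CS?T → r3=0xe3
[5] flags=0010 LT?F → skip

VAL = 0x93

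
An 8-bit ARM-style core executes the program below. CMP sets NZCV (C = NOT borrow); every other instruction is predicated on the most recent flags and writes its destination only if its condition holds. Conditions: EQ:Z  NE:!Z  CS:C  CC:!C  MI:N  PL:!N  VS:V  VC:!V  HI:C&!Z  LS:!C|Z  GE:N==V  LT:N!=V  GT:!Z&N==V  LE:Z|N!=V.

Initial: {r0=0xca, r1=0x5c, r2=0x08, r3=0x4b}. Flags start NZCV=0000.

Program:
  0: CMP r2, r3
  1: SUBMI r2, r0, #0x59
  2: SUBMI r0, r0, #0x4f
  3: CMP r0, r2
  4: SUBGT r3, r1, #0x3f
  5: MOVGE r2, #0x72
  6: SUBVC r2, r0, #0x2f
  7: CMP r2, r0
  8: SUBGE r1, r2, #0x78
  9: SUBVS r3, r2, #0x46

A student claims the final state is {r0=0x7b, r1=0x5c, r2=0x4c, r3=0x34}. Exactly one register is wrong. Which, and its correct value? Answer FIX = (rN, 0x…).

FIX = (r3, 0x1d)

[0] flags=1000 → (cmp)
[1] flags=1000 MI?T → r2=0x71
[2] flags=1000 MI?T → r0=0x7b
[3] flags=0010 → (cmp)
[4] flags=0010 GT?T → r3=0x1d
[5] flags=0010 GE?T → r2=0x72
[6] flags=0010 VC?T → r2=0x4c
[7] flags=1000 → (cmp)
[8] flags=1000 GE?F → skip
[9] flags=1000 VS?F → skip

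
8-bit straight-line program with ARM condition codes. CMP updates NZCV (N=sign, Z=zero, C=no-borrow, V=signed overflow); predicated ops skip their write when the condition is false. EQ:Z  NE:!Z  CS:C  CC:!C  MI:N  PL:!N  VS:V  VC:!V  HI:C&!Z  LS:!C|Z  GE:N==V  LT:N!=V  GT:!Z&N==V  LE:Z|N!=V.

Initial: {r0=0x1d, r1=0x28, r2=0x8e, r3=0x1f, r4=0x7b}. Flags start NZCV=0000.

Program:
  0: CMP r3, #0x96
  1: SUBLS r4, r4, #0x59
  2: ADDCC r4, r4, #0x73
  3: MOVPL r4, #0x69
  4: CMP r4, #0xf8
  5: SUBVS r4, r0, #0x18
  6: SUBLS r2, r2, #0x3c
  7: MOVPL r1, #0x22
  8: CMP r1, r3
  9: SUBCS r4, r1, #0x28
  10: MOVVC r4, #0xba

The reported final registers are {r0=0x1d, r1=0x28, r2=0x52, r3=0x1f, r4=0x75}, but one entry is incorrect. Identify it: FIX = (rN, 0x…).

[0] flags=1001 → (cmp)
[1] flags=1001 LS?T → r4=0x22
[2] flags=1001 CC?T → r4=0x95
[3] flags=1001 PL?F → skip
[4] flags=1000 → (cmp)
[5] flags=1000 VS?F → skip
[6] flags=1000 LS?T → r2=0x52
[7] flags=1000 PL?F → skip
[8] flags=0010 → (cmp)
[9] flags=0010 CS?T → r4=0x00
[10] flags=0010 VC?T → r4=0xba

FIX = (r4, 0xba)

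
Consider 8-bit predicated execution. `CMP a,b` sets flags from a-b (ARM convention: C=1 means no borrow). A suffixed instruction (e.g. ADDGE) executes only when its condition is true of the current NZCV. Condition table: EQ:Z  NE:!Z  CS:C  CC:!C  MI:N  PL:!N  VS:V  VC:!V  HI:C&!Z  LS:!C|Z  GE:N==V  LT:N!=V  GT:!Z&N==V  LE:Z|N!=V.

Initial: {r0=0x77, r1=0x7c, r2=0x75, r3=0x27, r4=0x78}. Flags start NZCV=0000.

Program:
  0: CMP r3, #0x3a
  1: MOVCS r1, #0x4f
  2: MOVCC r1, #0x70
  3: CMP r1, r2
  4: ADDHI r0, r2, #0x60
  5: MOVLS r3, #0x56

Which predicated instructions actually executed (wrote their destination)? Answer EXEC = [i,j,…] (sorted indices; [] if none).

0: ✓ CMP  NZCV=1000
1: · MOVCS
2: ✓ MOVCC  r1←0x70
3: ✓ CMP  NZCV=1000
4: · ADDHI
5: ✓ MOVLS  r3←0x56

EXEC = [2,5]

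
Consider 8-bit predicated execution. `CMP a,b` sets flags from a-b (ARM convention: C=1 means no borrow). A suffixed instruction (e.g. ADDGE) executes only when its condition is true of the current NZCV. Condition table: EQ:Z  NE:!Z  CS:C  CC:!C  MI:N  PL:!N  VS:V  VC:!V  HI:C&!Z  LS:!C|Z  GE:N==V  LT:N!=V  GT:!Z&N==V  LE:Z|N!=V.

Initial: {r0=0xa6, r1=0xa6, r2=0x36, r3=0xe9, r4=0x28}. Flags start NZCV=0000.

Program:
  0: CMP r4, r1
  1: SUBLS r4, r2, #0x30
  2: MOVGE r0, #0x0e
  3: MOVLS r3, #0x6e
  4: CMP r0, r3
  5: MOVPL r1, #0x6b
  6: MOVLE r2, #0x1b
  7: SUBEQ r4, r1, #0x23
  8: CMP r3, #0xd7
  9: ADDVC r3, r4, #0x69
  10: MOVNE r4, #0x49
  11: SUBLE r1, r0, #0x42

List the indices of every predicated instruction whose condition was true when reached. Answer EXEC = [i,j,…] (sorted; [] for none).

EXEC = [1,2,3,6,10]

0: ✓ CMP  NZCV=1001
1: ✓ SUBLS  r4←0x06
2: ✓ MOVGE  r0←0x0e
3: ✓ MOVLS  r3←0x6e
4: ✓ CMP  NZCV=1000
5: · MOVPL
6: ✓ MOVLE  r2←0x1b
7: · SUBEQ
8: ✓ CMP  NZCV=1001
9: · ADDVC
10: ✓ MOVNE  r4←0x49
11: · SUBLE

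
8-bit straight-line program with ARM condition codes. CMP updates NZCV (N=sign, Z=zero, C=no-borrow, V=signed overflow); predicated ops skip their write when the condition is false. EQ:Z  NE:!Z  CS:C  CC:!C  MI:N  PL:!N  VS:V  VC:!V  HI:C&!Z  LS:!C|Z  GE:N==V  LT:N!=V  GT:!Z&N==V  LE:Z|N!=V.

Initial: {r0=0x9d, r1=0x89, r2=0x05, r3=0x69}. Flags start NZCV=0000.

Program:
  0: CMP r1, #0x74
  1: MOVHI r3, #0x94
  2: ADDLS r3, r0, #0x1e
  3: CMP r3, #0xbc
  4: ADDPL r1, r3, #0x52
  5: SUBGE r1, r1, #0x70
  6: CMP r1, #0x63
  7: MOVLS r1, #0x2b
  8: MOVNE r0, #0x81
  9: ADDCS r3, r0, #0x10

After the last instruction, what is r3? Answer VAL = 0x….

[0] flags=0011 → (cmp)
[1] flags=0011 HI?T → r3=0x94
[2] flags=0011 LS?F → skip
[3] flags=1000 → (cmp)
[4] flags=1000 PL?F → skip
[5] flags=1000 GE?F → skip
[6] flags=0011 → (cmp)
[7] flags=0011 LS?F → skip
[8] flags=0011 NE?T → r0=0x81
[9] flags=0011 CS?T → r3=0x91

VAL = 0x91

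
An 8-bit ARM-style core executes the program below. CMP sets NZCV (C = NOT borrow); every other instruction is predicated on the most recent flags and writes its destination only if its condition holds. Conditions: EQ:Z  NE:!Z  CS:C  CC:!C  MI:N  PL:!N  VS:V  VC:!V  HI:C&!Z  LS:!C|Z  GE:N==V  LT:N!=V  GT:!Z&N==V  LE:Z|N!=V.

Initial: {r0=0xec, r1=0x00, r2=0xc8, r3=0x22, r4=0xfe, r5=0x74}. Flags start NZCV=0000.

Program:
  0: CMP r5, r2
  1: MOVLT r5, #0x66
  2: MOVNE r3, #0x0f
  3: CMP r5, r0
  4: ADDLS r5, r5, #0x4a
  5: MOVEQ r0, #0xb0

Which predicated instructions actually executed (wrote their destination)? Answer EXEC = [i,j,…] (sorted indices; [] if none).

0: ✓ CMP  NZCV=1001
1: · MOVLT
2: ✓ MOVNE  r3←0x0f
3: ✓ CMP  NZCV=1001
4: ✓ ADDLS  r5←0xbe
5: · MOVEQ

EXEC = [2,4]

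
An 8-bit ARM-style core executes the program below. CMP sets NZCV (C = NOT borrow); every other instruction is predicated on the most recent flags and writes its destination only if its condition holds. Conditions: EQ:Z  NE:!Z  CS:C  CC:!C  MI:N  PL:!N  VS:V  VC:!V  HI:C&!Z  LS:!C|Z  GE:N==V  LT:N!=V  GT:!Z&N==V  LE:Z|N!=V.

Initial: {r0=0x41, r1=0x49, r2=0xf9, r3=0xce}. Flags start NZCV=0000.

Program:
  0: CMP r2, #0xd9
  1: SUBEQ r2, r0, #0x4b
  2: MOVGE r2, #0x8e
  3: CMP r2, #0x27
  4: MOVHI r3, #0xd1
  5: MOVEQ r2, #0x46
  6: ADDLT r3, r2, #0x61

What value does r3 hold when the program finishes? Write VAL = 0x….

0: ✓ CMP  NZCV=0010
1: · SUBEQ
2: ✓ MOVGE  r2←0x8e
3: ✓ CMP  NZCV=0011
4: ✓ MOVHI  r3←0xd1
5: · MOVEQ
6: ✓ ADDLT  r3←0xef

VAL = 0xef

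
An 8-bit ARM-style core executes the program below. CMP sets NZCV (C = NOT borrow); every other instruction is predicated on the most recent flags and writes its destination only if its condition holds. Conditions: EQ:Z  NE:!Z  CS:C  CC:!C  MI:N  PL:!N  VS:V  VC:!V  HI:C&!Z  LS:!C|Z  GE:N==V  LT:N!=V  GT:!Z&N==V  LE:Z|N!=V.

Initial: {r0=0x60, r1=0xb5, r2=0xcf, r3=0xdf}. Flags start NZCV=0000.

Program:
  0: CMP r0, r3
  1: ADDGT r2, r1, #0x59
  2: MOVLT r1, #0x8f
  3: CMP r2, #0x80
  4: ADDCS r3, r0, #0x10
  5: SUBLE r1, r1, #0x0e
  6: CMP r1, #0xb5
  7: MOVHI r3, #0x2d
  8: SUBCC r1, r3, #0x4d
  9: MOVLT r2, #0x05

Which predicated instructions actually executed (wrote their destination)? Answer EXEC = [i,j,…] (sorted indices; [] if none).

0: ✓ CMP  NZCV=1001
1: ✓ ADDGT  r2←0x0e
2: · MOVLT
3: ✓ CMP  NZCV=1001
4: · ADDCS
5: · SUBLE
6: ✓ CMP  NZCV=0110
7: · MOVHI
8: · SUBCC
9: · MOVLT

EXEC = [1]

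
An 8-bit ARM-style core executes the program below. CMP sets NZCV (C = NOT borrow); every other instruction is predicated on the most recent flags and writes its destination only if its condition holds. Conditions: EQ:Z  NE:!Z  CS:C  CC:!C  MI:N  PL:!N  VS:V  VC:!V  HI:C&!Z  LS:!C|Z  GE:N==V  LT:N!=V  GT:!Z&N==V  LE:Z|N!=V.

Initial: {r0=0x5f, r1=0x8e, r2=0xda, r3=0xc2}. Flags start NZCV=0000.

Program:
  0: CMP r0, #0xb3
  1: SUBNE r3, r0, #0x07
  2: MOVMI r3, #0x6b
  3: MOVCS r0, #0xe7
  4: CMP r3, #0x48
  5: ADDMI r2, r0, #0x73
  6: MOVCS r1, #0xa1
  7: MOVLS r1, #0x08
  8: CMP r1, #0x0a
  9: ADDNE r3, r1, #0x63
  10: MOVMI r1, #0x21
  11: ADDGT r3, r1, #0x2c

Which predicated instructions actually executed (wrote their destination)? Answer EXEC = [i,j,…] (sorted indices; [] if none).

[0] flags=1001 → (cmp)
[1] flags=1001 NE?T → r3=0x58
[2] flags=1001 MI?T → r3=0x6b
[3] flags=1001 CS?F → skip
[4] flags=0010 → (cmp)
[5] flags=0010 MI?F → skip
[6] flags=0010 CS?T → r1=0xa1
[7] flags=0010 LS?F → skip
[8] flags=1010 → (cmp)
[9] flags=1010 NE?T → r3=0x04
[10] flags=1010 MI?T → r1=0x21
[11] flags=1010 GT?F → skip

EXEC = [1,2,6,9,10]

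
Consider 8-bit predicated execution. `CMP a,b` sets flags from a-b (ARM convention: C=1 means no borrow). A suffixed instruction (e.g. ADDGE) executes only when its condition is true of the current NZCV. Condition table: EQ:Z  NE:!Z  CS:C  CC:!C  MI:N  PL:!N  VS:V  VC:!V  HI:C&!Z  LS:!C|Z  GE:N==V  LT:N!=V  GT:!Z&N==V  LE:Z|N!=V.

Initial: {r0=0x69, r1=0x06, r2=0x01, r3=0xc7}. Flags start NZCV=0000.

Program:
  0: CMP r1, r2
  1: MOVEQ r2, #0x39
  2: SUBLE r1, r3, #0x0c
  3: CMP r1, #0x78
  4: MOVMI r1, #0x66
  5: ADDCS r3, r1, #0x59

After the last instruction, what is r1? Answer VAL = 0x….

VAL = 0x66

[0] flags=0010 → (cmp)
[1] flags=0010 EQ?F → skip
[2] flags=0010 LE?F → skip
[3] flags=1000 → (cmp)
[4] flags=1000 MI?T → r1=0x66
[5] flags=1000 CS?F → skip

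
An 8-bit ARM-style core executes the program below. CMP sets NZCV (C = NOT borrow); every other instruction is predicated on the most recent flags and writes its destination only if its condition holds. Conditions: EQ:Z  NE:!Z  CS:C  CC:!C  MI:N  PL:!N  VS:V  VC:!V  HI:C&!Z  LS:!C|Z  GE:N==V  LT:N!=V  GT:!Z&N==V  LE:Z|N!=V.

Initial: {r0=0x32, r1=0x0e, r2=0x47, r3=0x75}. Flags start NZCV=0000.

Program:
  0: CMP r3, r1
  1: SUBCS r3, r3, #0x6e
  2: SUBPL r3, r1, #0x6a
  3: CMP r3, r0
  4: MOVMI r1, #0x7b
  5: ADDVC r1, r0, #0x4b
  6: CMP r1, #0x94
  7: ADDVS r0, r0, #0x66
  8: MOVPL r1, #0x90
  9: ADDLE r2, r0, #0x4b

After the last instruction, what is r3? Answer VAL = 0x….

[0] flags=0010 → (cmp)
[1] flags=0010 CS?T → r3=0x07
[2] flags=0010 PL?T → r3=0xa4
[3] flags=0011 → (cmp)
[4] flags=0011 MI?F → skip
[5] flags=0011 VC?F → skip
[6] flags=0000 → (cmp)
[7] flags=0000 VS?F → skip
[8] flags=0000 PL?T → r1=0x90
[9] flags=0000 LE?F → skip

VAL = 0xa4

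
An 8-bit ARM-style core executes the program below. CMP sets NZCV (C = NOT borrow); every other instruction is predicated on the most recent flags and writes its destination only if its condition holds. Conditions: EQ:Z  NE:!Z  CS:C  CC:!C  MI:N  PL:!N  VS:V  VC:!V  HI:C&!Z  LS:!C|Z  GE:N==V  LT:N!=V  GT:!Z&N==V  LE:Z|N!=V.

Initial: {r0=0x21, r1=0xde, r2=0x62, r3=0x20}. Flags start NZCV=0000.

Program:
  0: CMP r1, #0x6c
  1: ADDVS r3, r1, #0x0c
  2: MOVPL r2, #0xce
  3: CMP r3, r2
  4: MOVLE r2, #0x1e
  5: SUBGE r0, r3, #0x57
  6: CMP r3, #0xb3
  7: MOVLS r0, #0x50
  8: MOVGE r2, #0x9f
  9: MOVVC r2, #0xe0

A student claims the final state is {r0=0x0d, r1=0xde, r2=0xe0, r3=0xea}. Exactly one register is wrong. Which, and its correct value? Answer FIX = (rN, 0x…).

[0] flags=0011 → (cmp)
[1] flags=0011 VS?T → r3=0xea
[2] flags=0011 PL?T → r2=0xce
[3] flags=0010 → (cmp)
[4] flags=0010 LE?F → skip
[5] flags=0010 GE?T → r0=0x93
[6] flags=0010 → (cmp)
[7] flags=0010 LS?F → skip
[8] flags=0010 GE?T → r2=0x9f
[9] flags=0010 VC?T → r2=0xe0

FIX = (r0, 0x93)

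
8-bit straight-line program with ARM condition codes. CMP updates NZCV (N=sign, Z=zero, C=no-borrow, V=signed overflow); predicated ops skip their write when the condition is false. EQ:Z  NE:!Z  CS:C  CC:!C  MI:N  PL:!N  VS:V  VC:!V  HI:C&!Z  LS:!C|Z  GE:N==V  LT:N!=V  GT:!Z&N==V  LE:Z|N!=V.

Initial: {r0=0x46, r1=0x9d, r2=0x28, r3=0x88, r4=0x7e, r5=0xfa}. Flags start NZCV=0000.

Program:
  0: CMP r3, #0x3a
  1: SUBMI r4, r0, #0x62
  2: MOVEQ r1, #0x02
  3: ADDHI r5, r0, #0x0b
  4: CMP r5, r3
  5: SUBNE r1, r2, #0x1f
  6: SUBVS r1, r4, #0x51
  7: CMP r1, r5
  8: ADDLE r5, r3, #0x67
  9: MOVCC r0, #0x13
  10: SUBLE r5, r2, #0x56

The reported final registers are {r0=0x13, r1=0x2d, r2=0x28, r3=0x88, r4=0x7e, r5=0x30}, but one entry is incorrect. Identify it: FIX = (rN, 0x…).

0: ✓ CMP  NZCV=0011
1: · SUBMI
2: · MOVEQ
3: ✓ ADDHI  r5←0x51
4: ✓ CMP  NZCV=1001
5: ✓ SUBNE  r1←0x09
6: ✓ SUBVS  r1←0x2d
7: ✓ CMP  NZCV=1000
8: ✓ ADDLE  r5←0xef
9: ✓ MOVCC  r0←0x13
10: ✓ SUBLE  r5←0xd2

FIX = (r5, 0xd2)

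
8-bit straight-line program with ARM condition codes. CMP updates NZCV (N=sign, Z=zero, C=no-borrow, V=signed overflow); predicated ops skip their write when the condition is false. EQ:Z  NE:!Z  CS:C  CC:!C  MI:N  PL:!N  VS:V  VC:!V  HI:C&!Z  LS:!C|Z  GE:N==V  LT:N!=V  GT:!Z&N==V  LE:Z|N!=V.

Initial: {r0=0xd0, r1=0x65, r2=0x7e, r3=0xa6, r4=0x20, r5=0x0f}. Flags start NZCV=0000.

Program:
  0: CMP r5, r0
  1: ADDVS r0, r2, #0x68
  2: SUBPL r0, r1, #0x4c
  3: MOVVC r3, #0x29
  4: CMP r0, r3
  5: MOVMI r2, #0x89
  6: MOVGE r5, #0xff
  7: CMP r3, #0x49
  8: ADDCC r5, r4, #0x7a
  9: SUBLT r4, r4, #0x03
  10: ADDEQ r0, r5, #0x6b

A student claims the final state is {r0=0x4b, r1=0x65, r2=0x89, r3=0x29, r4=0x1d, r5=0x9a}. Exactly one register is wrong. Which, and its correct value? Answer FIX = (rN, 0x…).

[0] flags=0000 → (cmp)
[1] flags=0000 VS?F → skip
[2] flags=0000 PL?T → r0=0x19
[3] flags=0000 VC?T → r3=0x29
[4] flags=1000 → (cmp)
[5] flags=1000 MI?T → r2=0x89
[6] flags=1000 GE?F → skip
[7] flags=1000 → (cmp)
[8] flags=1000 CC?T → r5=0x9a
[9] flags=1000 LT?T → r4=0x1d
[10] flags=1000 EQ?F → skip

FIX = (r0, 0x19)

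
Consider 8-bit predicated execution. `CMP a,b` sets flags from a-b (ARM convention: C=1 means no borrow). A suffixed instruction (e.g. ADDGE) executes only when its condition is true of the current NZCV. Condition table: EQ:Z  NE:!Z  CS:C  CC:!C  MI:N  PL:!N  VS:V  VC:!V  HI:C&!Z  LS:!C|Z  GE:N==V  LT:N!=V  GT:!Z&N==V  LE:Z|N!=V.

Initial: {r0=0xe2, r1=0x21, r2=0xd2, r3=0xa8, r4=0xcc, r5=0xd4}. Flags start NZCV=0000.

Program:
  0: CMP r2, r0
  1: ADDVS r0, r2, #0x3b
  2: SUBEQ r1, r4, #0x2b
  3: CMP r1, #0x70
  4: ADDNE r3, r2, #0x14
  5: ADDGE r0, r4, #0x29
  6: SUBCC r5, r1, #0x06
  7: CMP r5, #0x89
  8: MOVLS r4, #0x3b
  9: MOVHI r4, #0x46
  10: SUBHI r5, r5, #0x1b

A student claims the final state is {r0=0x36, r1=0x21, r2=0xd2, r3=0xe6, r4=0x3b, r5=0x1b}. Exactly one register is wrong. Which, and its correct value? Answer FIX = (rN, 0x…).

[0] flags=1000 → (cmp)
[1] flags=1000 VS?F → skip
[2] flags=1000 EQ?F → skip
[3] flags=1000 → (cmp)
[4] flags=1000 NE?T → r3=0xe6
[5] flags=1000 GE?F → skip
[6] flags=1000 CC?T → r5=0x1b
[7] flags=1001 → (cmp)
[8] flags=1001 LS?T → r4=0x3b
[9] flags=1001 HI?F → skip
[10] flags=1001 HI?F → skip

FIX = (r0, 0xe2)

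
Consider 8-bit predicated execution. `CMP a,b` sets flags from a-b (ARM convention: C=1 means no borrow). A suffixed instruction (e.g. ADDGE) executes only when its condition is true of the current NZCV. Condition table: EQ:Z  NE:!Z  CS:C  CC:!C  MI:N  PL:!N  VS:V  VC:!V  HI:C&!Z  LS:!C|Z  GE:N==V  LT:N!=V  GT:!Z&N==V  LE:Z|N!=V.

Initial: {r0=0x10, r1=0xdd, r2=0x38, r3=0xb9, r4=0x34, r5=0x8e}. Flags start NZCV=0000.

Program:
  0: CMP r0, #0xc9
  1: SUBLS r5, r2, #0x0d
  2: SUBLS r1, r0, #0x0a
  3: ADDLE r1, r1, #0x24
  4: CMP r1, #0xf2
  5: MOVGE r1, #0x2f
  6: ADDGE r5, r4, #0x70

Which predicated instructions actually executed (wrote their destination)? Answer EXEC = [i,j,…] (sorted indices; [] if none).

EXEC = [1,2,5,6]

0: ✓ CMP  NZCV=0000
1: ✓ SUBLS  r5←0x2b
2: ✓ SUBLS  r1←0x06
3: · ADDLE
4: ✓ CMP  NZCV=0000
5: ✓ MOVGE  r1←0x2f
6: ✓ ADDGE  r5←0xa4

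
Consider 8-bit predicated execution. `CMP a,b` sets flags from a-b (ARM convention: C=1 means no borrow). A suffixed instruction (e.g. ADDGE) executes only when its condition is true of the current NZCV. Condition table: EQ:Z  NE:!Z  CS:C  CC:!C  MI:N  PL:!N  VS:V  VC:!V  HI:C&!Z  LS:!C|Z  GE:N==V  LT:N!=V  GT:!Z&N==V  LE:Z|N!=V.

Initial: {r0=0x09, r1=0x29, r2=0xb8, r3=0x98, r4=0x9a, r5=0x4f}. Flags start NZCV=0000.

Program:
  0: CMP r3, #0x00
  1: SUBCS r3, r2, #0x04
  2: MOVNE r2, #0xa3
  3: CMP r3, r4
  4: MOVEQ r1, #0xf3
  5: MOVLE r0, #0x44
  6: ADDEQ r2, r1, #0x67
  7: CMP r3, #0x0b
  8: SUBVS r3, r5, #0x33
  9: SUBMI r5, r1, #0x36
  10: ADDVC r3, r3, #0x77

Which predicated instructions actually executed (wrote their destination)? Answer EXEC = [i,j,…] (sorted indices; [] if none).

EXEC = [1,2,9,10]

0: ✓ CMP  NZCV=1010
1: ✓ SUBCS  r3←0xb4
2: ✓ MOVNE  r2←0xa3
3: ✓ CMP  NZCV=0010
4: · MOVEQ
5: · MOVLE
6: · ADDEQ
7: ✓ CMP  NZCV=1010
8: · SUBVS
9: ✓ SUBMI  r5←0xf3
10: ✓ ADDVC  r3←0x2b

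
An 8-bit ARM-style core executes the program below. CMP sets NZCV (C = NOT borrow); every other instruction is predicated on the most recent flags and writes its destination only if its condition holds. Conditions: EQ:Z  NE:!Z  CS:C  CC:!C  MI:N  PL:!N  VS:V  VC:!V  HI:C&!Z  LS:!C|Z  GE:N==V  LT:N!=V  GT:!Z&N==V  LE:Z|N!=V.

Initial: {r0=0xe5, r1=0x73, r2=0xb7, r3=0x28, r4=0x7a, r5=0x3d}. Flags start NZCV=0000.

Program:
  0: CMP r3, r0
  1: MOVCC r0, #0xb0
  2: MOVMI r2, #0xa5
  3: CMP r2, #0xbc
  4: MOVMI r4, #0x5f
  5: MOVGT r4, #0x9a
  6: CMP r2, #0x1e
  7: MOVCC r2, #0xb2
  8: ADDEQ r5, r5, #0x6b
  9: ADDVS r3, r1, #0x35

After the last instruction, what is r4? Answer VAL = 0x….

0: ✓ CMP  NZCV=0000
1: ✓ MOVCC  r0←0xb0
2: · MOVMI
3: ✓ CMP  NZCV=1000
4: ✓ MOVMI  r4←0x5f
5: · MOVGT
6: ✓ CMP  NZCV=1010
7: · MOVCC
8: · ADDEQ
9: · ADDVS

VAL = 0x5f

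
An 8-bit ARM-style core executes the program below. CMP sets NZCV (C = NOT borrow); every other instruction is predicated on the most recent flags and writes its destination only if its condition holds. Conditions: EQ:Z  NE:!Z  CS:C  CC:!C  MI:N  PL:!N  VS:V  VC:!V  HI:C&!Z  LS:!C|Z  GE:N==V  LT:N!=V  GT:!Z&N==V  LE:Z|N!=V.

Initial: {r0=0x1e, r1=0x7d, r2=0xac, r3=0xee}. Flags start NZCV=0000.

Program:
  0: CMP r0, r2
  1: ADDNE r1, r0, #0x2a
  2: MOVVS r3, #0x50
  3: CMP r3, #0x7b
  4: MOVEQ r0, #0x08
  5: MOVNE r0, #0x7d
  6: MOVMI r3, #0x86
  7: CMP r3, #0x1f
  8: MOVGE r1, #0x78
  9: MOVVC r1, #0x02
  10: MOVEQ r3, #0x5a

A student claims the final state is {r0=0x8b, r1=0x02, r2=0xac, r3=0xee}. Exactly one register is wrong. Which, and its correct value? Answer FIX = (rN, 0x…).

[0] flags=0000 → (cmp)
[1] flags=0000 NE?T → r1=0x48
[2] flags=0000 VS?F → skip
[3] flags=0011 → (cmp)
[4] flags=0011 EQ?F → skip
[5] flags=0011 NE?T → r0=0x7d
[6] flags=0011 MI?F → skip
[7] flags=1010 → (cmp)
[8] flags=1010 GE?F → skip
[9] flags=1010 VC?T → r1=0x02
[10] flags=1010 EQ?F → skip

FIX = (r0, 0x7d)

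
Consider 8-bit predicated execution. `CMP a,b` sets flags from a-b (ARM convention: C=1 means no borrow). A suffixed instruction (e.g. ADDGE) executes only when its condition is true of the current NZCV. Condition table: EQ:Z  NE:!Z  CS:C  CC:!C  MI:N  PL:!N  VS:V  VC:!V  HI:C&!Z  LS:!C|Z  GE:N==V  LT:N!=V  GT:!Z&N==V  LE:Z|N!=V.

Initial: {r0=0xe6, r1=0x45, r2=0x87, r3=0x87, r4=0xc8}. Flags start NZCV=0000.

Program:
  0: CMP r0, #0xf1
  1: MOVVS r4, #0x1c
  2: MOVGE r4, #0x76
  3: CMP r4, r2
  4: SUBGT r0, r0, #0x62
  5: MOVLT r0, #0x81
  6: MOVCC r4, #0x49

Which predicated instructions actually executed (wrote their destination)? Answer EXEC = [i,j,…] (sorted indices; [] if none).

EXEC = [4]

[0] flags=1000 → (cmp)
[1] flags=1000 VS?F → skip
[2] flags=1000 GE?F → skip
[3] flags=0010 → (cmp)
[4] flags=0010 GT?T → r0=0x84
[5] flags=0010 LT?F → skip
[6] flags=0010 CC?F → skip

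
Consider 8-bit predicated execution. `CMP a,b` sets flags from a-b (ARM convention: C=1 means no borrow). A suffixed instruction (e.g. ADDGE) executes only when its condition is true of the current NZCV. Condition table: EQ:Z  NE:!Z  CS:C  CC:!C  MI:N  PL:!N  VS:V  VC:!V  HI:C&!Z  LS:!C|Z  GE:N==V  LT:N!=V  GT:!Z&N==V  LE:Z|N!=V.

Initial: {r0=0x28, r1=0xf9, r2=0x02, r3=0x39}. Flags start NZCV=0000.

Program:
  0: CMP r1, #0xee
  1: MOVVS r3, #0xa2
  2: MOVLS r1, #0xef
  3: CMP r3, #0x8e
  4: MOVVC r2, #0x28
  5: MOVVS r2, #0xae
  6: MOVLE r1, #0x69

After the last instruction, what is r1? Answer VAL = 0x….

VAL = 0xf9

[0] flags=0010 → (cmp)
[1] flags=0010 VS?F → skip
[2] flags=0010 LS?F → skip
[3] flags=1001 → (cmp)
[4] flags=1001 VC?F → skip
[5] flags=1001 VS?T → r2=0xae
[6] flags=1001 LE?F → skip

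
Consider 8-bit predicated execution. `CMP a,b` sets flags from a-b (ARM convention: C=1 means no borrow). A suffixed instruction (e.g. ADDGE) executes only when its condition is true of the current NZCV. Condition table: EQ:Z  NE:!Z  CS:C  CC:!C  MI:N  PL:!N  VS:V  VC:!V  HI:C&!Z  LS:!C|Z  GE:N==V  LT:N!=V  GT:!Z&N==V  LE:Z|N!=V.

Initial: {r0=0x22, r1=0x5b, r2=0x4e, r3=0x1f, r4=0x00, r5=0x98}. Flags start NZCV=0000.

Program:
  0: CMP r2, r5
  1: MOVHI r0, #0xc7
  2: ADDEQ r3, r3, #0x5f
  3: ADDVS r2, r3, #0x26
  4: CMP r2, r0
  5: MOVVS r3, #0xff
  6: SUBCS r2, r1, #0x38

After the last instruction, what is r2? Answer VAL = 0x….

VAL = 0x23

[0] flags=1001 → (cmp)
[1] flags=1001 HI?F → skip
[2] flags=1001 EQ?F → skip
[3] flags=1001 VS?T → r2=0x45
[4] flags=0010 → (cmp)
[5] flags=0010 VS?F → skip
[6] flags=0010 CS?T → r2=0x23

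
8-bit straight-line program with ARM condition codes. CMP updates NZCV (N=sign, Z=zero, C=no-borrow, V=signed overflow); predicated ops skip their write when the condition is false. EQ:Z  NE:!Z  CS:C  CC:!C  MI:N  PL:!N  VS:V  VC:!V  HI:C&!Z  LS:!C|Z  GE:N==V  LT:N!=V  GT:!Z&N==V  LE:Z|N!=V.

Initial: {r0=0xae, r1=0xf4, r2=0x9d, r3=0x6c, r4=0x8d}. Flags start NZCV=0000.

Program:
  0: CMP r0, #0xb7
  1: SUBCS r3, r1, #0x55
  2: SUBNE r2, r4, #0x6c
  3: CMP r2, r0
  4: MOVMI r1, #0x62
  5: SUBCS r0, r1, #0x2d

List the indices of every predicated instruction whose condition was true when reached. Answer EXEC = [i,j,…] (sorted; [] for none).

0: ✓ CMP  NZCV=1000
1: · SUBCS
2: ✓ SUBNE  r2←0x21
3: ✓ CMP  NZCV=0000
4: · MOVMI
5: · SUBCS

EXEC = [2]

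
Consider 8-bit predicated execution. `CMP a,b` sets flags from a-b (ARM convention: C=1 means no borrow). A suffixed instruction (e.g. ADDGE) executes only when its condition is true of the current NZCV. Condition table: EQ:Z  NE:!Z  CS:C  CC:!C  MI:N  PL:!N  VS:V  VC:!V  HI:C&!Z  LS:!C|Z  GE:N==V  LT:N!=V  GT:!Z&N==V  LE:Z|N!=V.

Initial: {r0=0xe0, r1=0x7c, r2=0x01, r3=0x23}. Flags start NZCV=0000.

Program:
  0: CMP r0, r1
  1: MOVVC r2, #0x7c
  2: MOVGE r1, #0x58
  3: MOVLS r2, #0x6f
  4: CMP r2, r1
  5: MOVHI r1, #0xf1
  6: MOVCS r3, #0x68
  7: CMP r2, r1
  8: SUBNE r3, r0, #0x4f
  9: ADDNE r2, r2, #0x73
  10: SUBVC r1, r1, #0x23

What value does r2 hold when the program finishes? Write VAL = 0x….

VAL = 0x74

0: ✓ CMP  NZCV=0011
1: · MOVVC
2: · MOVGE
3: · MOVLS
4: ✓ CMP  NZCV=1000
5: · MOVHI
6: · MOVCS
7: ✓ CMP  NZCV=1000
8: ✓ SUBNE  r3←0x91
9: ✓ ADDNE  r2←0x74
10: ✓ SUBVC  r1←0x59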